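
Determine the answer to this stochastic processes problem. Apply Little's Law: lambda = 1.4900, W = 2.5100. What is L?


Little's Law: L = lambda * W
= 1.4900 * 2.5100
= 3.7399

3.7399


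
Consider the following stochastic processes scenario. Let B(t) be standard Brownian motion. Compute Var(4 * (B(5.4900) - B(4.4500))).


Var(alpha*(B(t)-B(s))) = alpha^2 * (t-s)
= 4^2 * (5.4900 - 4.4500)
= 16 * 1.0400
= 16.6400

16.6400


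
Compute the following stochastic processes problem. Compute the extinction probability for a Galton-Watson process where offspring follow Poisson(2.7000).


Since mu = 2.7000 > 1, extinction prob q < 1.
Solve s = exp(mu*(s-1)) iteratively.
q = 0.0844

0.0844


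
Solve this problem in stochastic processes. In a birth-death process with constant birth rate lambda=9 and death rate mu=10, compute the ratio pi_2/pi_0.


For birth-death process, pi_n/pi_0 = (lambda/mu)^n
= (9/10)^2
= 0.8100

0.8100


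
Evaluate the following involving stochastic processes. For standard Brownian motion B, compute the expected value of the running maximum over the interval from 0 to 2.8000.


E(max B(s)) = sqrt(2t/pi)
= sqrt(2*2.8000/pi)
= sqrt(1.7825)
= 1.3351

1.3351


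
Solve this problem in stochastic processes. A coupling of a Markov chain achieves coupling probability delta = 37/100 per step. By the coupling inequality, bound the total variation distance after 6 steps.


TV distance bound <= (1-delta)^n
= (1 - 0.3700)^6
= 0.6300^6
= 0.0625

0.0625


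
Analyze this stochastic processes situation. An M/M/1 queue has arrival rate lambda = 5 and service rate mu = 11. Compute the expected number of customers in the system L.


rho = 5/11 = 0.4545
L = rho/(1-rho)
= 0.4545/0.5455
= 0.8333

0.8333


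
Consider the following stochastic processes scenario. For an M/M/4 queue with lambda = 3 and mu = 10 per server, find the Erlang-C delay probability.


a = lambda/mu = 0.3000
rho = a/c = 0.0750
Erlang-C formula applied:
C(c,a) = 2.7030e-04

2.7030e-04


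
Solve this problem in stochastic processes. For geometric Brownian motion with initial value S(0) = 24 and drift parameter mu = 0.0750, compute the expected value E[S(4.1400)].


E[S(t)] = S(0) * exp(mu * t)
= 24 * exp(0.0750 * 4.1400)
= 24 * 1.3641
= 32.7386

32.7386


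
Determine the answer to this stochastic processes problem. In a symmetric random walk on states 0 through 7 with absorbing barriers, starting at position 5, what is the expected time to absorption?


For symmetric RW on 0,...,N with absorbing barriers, E(i) = i*(N-i)
E(5) = 5 * 2 = 10

10


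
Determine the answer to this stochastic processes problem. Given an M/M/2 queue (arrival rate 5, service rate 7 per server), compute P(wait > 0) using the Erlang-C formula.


a = lambda/mu = 0.7143
rho = a/c = 0.3571
Erlang-C formula applied:
C(c,a) = 0.1880

0.1880


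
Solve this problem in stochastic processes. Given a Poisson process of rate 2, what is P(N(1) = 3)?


P(N(t)=k) = (lambda*t)^k * exp(-lambda*t) / k!
lambda*t = 2
= 2^3 * exp(-2) / 3!
= 8 * 0.1353 / 6
= 0.1804

0.1804


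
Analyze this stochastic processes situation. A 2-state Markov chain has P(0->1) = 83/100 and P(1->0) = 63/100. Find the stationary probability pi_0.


Stationary distribution: pi_0 = p10/(p01+p10), pi_1 = p01/(p01+p10)
p01 = 0.8300, p10 = 0.6300
pi_0 = 0.4315

0.4315


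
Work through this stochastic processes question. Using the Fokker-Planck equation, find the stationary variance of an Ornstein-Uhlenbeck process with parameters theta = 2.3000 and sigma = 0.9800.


Stationary variance = sigma^2 / (2*theta)
= 0.9800^2 / (2*2.3000)
= 0.9604 / 4.6000
= 0.2088

0.2088


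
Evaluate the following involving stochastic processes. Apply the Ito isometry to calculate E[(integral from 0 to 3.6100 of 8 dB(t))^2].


By Ito isometry: E[(int f dB)^2] = int f^2 dt
= 8^2 * 3.6100
= 64 * 3.6100 = 231.0400

231.0400


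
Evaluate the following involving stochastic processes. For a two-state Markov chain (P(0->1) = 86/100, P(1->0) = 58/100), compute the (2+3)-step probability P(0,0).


P^5 = P^2 * P^3
Computing via matrix multiplication of the transition matrix.
Entry (0,0) of P^5 = 0.3929

0.3929


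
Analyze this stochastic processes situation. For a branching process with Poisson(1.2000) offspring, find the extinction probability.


Since mu = 1.2000 > 1, extinction prob q < 1.
Solve s = exp(mu*(s-1)) iteratively.
q = 0.6863

0.6863


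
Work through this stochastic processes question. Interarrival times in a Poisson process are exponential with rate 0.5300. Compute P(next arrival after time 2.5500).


P(X > t) = exp(-lambda * t)
= exp(-0.5300 * 2.5500)
= exp(-1.3515) = 0.2589

0.2589


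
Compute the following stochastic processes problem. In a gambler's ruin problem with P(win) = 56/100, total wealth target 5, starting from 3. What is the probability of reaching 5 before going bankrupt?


Gambler's ruin formula:
r = q/p = 0.4400/0.5600 = 0.7857
P(win) = (1 - r^i)/(1 - r^N)
= (1 - 0.7857^3)/(1 - 0.7857^5)
= 0.7351

0.7351


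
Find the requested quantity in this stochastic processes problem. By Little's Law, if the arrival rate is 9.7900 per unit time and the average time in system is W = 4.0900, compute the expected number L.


Little's Law: L = lambda * W
= 9.7900 * 4.0900
= 40.0411

40.0411


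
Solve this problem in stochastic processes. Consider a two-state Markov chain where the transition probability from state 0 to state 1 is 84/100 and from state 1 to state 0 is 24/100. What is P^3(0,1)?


Computing P^3 by matrix multiplication.
P = [[0.1600, 0.8400], [0.2400, 0.7600]]
After raising P to the power 3:
P^3(0,1) = 0.7782

0.7782


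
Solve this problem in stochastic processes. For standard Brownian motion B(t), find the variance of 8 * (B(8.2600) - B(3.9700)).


Var(alpha*(B(t)-B(s))) = alpha^2 * (t-s)
= 8^2 * (8.2600 - 3.9700)
= 64 * 4.2900
= 274.5600

274.5600


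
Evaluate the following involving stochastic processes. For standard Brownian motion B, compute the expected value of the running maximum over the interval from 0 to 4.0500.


E(max B(s)) = sqrt(2t/pi)
= sqrt(2*4.0500/pi)
= sqrt(2.5783)
= 1.6057

1.6057


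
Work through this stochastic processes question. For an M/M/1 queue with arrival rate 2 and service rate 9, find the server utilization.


rho = lambda/mu
= 2/9
= 0.2222

0.2222


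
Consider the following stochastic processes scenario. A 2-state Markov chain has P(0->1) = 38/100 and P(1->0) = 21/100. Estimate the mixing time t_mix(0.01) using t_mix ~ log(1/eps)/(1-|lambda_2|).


lambda_2 = |1 - p01 - p10| = |1 - 0.3800 - 0.2100| = 0.4100
t_mix ~ log(1/eps)/(1 - |lambda_2|)
= log(100)/(1 - 0.4100) = 4.6052/0.5900
= 7.8054

7.8054


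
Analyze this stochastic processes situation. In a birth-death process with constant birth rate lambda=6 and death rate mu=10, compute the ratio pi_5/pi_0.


For birth-death process, pi_n/pi_0 = (lambda/mu)^n
= (6/10)^5
= 0.0778

0.0778


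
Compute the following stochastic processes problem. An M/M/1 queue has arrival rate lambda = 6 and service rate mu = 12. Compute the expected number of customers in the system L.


rho = 6/12 = 0.5000
L = rho/(1-rho)
= 0.5000/0.5000
= 1.0000

1.0000


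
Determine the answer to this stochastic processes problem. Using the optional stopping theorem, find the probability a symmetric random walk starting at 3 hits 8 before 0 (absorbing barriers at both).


By optional stopping theorem: E(M at tau) = M(0) = 3
P(hit 8)*8 + P(hit 0)*0 = 3
P(hit 8) = (3 - 0)/(8 - 0) = 3/8 = 0.3750

0.3750


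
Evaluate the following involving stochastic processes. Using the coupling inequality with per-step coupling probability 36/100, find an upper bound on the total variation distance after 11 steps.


TV distance bound <= (1-delta)^n
= (1 - 0.3600)^11
= 0.6400^11
= 0.0074

0.0074


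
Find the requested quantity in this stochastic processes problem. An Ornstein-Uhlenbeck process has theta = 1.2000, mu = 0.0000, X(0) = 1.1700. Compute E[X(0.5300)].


E[X(t)] = mu + (X(0) - mu)*exp(-theta*t)
= 0.0000 + (1.1700 - 0.0000)*exp(-1.2000*0.5300)
= 0.0000 + 1.1700 * 0.5294
= 0.6194

0.6194


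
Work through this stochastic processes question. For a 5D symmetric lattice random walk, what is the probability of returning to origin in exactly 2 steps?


P(return in 2 steps) = P(reverse first step) = 1/(2d)
= 1/10
= 0.1000

0.1000


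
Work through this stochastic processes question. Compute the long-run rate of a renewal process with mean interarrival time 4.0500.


Long-run renewal rate = 1/E(X)
= 1/4.0500
= 0.2469

0.2469


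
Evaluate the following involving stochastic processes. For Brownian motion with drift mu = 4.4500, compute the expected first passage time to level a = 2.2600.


Expected first passage time = a/mu
= 2.2600/4.4500
= 0.5079

0.5079


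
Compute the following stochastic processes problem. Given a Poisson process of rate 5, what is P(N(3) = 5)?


P(N(t)=k) = (lambda*t)^k * exp(-lambda*t) / k!
lambda*t = 15
= 15^5 * exp(-15) / 5!
= 759375 * 3.0590e-07 / 120
= 0.0019

0.0019


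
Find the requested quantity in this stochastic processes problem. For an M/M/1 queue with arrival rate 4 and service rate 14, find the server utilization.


rho = lambda/mu
= 4/14
= 0.2857

0.2857


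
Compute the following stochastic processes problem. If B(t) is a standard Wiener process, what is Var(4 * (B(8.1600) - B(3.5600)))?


Var(alpha*(B(t)-B(s))) = alpha^2 * (t-s)
= 4^2 * (8.1600 - 3.5600)
= 16 * 4.6000
= 73.6000

73.6000


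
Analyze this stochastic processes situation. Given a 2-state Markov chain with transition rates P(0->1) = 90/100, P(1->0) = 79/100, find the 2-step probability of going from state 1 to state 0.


Computing P^2 by matrix multiplication.
P = [[0.1000, 0.9000], [0.7900, 0.2100]]
After raising P to the power 2:
P^2(1,0) = 0.2449

0.2449


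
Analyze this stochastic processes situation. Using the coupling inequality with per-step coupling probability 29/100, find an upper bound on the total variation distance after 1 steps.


TV distance bound <= (1-delta)^n
= (1 - 0.2900)^1
= 0.7100^1
= 0.7100

0.7100


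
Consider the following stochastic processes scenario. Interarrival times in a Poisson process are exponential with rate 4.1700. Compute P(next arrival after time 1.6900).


P(X > t) = exp(-lambda * t)
= exp(-4.1700 * 1.6900)
= exp(-7.0473) = 8.6975e-04

8.6975e-04


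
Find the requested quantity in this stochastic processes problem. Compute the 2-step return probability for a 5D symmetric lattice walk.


P(return in 2 steps) = P(reverse first step) = 1/(2d)
= 1/10
= 0.1000

0.1000


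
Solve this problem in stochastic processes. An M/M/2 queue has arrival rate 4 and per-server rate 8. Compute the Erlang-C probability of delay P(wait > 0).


a = lambda/mu = 0.5000
rho = a/c = 0.2500
Erlang-C formula applied:
C(c,a) = 0.1000

0.1000


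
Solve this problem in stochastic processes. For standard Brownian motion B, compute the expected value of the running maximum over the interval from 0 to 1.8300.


E(max B(s)) = sqrt(2t/pi)
= sqrt(2*1.8300/pi)
= sqrt(1.1650)
= 1.0794

1.0794


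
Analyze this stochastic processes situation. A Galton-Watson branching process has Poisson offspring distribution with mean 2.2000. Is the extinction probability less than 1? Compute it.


Since mu = 2.2000 > 1, extinction prob q < 1.
Solve s = exp(mu*(s-1)) iteratively.
q = 0.1563

0.1563


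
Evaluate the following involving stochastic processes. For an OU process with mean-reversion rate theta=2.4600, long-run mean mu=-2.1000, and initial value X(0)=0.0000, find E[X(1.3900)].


E[X(t)] = mu + (X(0) - mu)*exp(-theta*t)
= -2.1000 + (0.0000 - -2.1000)*exp(-2.4600*1.3900)
= -2.1000 + 2.1000 * 0.0327
= -2.0313

-2.0313


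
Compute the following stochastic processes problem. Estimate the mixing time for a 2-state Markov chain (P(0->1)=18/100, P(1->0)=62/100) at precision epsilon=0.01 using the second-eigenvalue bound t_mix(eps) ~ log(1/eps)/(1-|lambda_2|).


lambda_2 = |1 - p01 - p10| = |1 - 0.1800 - 0.6200| = 0.2000
t_mix ~ log(1/eps)/(1 - |lambda_2|)
= log(100)/(1 - 0.2000) = 4.6052/0.8000
= 5.7565

5.7565


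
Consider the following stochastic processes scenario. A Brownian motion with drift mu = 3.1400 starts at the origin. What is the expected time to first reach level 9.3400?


Expected first passage time = a/mu
= 9.3400/3.1400
= 2.9745

2.9745


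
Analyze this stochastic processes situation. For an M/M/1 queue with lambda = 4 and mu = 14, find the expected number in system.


rho = 4/14 = 0.2857
L = rho/(1-rho)
= 0.2857/0.7143
= 0.4000

0.4000


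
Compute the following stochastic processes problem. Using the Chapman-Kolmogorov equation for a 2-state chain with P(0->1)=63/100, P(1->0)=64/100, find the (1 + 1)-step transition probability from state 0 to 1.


P^2 = P^1 * P^1
Computing via matrix multiplication of the transition matrix.
Entry (0,1) of P^2 = 0.4599

0.4599


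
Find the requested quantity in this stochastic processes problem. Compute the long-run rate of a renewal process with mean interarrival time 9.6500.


Long-run renewal rate = 1/E(X)
= 1/9.6500
= 0.1036

0.1036


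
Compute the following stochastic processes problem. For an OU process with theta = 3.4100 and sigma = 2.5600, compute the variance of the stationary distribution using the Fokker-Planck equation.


Stationary variance = sigma^2 / (2*theta)
= 2.5600^2 / (2*3.4100)
= 6.5536 / 6.8200
= 0.9609

0.9609


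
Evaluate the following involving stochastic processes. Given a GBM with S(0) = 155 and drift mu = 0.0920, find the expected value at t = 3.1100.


E[S(t)] = S(0) * exp(mu * t)
= 155 * exp(0.0920 * 3.1100)
= 155 * 1.3313
= 206.3441

206.3441


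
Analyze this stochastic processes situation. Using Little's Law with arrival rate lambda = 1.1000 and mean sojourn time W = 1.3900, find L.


Little's Law: L = lambda * W
= 1.1000 * 1.3900
= 1.5290

1.5290


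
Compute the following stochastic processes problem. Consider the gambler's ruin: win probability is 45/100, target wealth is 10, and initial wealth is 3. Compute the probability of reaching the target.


Gambler's ruin formula:
r = q/p = 0.5500/0.4500 = 1.2222
P(win) = (1 - r^i)/(1 - r^N)
= (1 - 1.2222^3)/(1 - 1.2222^10)
= 0.1283

0.1283


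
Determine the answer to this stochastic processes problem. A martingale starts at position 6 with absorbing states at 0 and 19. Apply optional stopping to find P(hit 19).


By optional stopping theorem: E(M at tau) = M(0) = 6
P(hit 19)*19 + P(hit 0)*0 = 6
P(hit 19) = (6 - 0)/(19 - 0) = 6/19 = 0.3158

0.3158


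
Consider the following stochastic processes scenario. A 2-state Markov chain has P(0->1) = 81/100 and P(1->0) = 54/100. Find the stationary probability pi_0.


Stationary distribution: pi_0 = p10/(p01+p10), pi_1 = p01/(p01+p10)
p01 = 0.8100, p10 = 0.5400
pi_0 = 0.4000

0.4000


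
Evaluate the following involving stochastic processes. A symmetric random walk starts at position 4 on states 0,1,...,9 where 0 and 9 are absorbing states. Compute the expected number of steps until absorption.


For symmetric RW on 0,...,N with absorbing barriers, E(i) = i*(N-i)
E(4) = 4 * 5 = 20

20


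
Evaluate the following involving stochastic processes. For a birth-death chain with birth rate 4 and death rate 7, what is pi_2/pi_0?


For birth-death process, pi_n/pi_0 = (lambda/mu)^n
= (4/7)^2
= 0.3265

0.3265


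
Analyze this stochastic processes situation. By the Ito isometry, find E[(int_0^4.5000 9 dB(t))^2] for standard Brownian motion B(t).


By Ito isometry: E[(int f dB)^2] = int f^2 dt
= 9^2 * 4.5000
= 81 * 4.5000 = 364.5000

364.5000


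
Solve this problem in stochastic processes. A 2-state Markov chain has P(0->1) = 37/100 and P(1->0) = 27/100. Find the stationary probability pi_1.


Stationary distribution: pi_0 = p10/(p01+p10), pi_1 = p01/(p01+p10)
p01 = 0.3700, p10 = 0.2700
pi_1 = 0.5781

0.5781


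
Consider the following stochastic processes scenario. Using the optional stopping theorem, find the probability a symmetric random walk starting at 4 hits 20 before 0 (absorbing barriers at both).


By optional stopping theorem: E(M at tau) = M(0) = 4
P(hit 20)*20 + P(hit 0)*0 = 4
P(hit 20) = (4 - 0)/(20 - 0) = 1/5 = 0.2000

0.2000


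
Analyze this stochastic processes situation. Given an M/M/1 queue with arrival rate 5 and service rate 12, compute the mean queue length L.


rho = 5/12 = 0.4167
L = rho/(1-rho)
= 0.4167/0.5833
= 0.7143

0.7143


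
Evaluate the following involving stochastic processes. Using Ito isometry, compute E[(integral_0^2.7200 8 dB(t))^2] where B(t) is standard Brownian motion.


By Ito isometry: E[(int f dB)^2] = int f^2 dt
= 8^2 * 2.7200
= 64 * 2.7200 = 174.0800

174.0800


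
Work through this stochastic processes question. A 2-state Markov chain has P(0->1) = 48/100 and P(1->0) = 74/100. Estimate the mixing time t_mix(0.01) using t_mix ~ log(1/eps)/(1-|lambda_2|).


lambda_2 = |1 - p01 - p10| = |1 - 0.4800 - 0.7400| = 0.2200
t_mix ~ log(1/eps)/(1 - |lambda_2|)
= log(100)/(1 - 0.2200) = 4.6052/0.7800
= 5.9041

5.9041


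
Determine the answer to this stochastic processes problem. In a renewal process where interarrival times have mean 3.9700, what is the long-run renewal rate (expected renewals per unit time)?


Long-run renewal rate = 1/E(X)
= 1/3.9700
= 0.2519

0.2519


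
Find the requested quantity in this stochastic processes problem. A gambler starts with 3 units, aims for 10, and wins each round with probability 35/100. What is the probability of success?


Gambler's ruin formula:
r = q/p = 0.6500/0.3500 = 1.8571
P(win) = (1 - r^i)/(1 - r^N)
= (1 - 1.8571^3)/(1 - 1.8571^10)
= 0.0111

0.0111


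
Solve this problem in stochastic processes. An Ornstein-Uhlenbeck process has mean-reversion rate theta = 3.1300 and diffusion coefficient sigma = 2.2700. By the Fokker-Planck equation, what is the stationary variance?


Stationary variance = sigma^2 / (2*theta)
= 2.2700^2 / (2*3.1300)
= 5.1529 / 6.2600
= 0.8231

0.8231


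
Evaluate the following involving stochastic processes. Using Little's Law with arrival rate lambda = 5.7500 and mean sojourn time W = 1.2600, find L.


Little's Law: L = lambda * W
= 5.7500 * 1.2600
= 7.2450

7.2450


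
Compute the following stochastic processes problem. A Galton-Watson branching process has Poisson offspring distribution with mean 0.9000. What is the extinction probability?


Since mu = 0.9000 <= 1, extinction probability = 1.

1.0000


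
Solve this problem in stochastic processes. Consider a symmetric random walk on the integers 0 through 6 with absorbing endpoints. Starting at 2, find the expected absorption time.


For symmetric RW on 0,...,N with absorbing barriers, E(i) = i*(N-i)
E(2) = 2 * 4 = 8

8


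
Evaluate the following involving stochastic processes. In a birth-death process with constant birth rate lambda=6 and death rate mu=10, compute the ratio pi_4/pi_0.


For birth-death process, pi_n/pi_0 = (lambda/mu)^n
= (6/10)^4
= 0.1296

0.1296


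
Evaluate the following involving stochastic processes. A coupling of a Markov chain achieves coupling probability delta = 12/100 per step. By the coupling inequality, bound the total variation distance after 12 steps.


TV distance bound <= (1-delta)^n
= (1 - 0.1200)^12
= 0.8800^12
= 0.2157

0.2157


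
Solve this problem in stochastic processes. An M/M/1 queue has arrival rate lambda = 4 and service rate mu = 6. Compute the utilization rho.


rho = lambda/mu
= 4/6
= 0.6667

0.6667


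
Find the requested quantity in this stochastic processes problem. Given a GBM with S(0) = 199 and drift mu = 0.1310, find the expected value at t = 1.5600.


E[S(t)] = S(0) * exp(mu * t)
= 199 * exp(0.1310 * 1.5600)
= 199 * 1.2267
= 244.1212

244.1212


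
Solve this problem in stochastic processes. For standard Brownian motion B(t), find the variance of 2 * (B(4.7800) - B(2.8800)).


Var(alpha*(B(t)-B(s))) = alpha^2 * (t-s)
= 2^2 * (4.7800 - 2.8800)
= 4 * 1.9000
= 7.6000

7.6000


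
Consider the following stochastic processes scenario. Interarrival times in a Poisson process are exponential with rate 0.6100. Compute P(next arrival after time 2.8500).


P(X > t) = exp(-lambda * t)
= exp(-0.6100 * 2.8500)
= exp(-1.7385) = 0.1758

0.1758


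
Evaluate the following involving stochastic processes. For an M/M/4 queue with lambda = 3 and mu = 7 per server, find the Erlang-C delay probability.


a = lambda/mu = 0.4286
rho = a/c = 0.1071
Erlang-C formula applied:
C(c,a) = 0.0010

0.0010


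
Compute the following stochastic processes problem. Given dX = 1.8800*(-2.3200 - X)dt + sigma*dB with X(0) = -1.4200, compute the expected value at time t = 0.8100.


E[X(t)] = mu + (X(0) - mu)*exp(-theta*t)
= -2.3200 + (-1.4200 - -2.3200)*exp(-1.8800*0.8100)
= -2.3200 + 0.9000 * 0.2181
= -2.1237

-2.1237


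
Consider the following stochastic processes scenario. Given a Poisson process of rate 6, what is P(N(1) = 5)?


P(N(t)=k) = (lambda*t)^k * exp(-lambda*t) / k!
lambda*t = 6
= 6^5 * exp(-6) / 5!
= 7776 * 0.0025 / 120
= 0.1606

0.1606


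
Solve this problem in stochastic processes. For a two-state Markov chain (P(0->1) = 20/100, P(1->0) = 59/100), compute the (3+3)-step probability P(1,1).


P^6 = P^3 * P^3
Computing via matrix multiplication of the transition matrix.
Entry (1,1) of P^6 = 0.2532

0.2532


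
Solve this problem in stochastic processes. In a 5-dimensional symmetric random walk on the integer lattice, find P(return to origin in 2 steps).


P(return in 2 steps) = P(reverse first step) = 1/(2d)
= 1/10
= 0.1000

0.1000


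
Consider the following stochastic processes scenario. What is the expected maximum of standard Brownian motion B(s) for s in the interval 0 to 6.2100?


E(max B(s)) = sqrt(2t/pi)
= sqrt(2*6.2100/pi)
= sqrt(3.9534)
= 1.9883

1.9883


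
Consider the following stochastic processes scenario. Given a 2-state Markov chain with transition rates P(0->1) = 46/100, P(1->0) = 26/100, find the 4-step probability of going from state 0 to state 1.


Computing P^4 by matrix multiplication.
P = [[0.5400, 0.4600], [0.2600, 0.7400]]
After raising P to the power 4:
P^4(0,1) = 0.6350

0.6350


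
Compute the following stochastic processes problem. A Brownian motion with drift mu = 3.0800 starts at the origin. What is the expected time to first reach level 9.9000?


Expected first passage time = a/mu
= 9.9000/3.0800
= 3.2143

3.2143


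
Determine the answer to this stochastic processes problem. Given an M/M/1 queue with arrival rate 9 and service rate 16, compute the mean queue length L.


rho = 9/16 = 0.5625
L = rho/(1-rho)
= 0.5625/0.4375
= 1.2857

1.2857


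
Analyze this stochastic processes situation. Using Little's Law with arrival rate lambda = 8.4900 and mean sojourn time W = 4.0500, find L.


Little's Law: L = lambda * W
= 8.4900 * 4.0500
= 34.3845

34.3845


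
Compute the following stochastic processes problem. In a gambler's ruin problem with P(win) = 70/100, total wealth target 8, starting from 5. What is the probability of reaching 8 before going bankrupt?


Gambler's ruin formula:
r = q/p = 0.3000/0.7000 = 0.4286
P(win) = (1 - r^i)/(1 - r^N)
= (1 - 0.4286^5)/(1 - 0.4286^8)
= 0.9867

0.9867


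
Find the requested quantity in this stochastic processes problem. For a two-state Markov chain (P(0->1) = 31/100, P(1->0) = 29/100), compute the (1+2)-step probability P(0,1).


P^3 = P^1 * P^2
Computing via matrix multiplication of the transition matrix.
Entry (0,1) of P^3 = 0.4836

0.4836


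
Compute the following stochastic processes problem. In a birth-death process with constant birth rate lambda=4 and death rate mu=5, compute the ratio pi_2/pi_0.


For birth-death process, pi_n/pi_0 = (lambda/mu)^n
= (4/5)^2
= 0.6400

0.6400


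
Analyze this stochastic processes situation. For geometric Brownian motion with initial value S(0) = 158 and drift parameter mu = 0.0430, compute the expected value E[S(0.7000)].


E[S(t)] = S(0) * exp(mu * t)
= 158 * exp(0.0430 * 0.7000)
= 158 * 1.0306
= 162.8281

162.8281


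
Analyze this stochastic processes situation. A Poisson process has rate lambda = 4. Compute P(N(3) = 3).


P(N(t)=k) = (lambda*t)^k * exp(-lambda*t) / k!
lambda*t = 12
= 12^3 * exp(-12) / 3!
= 1728 * 6.1442e-06 / 6
= 0.0018

0.0018


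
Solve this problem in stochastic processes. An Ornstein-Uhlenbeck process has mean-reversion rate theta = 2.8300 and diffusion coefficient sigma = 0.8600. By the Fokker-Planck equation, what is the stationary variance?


Stationary variance = sigma^2 / (2*theta)
= 0.8600^2 / (2*2.8300)
= 0.7396 / 5.6600
= 0.1307

0.1307


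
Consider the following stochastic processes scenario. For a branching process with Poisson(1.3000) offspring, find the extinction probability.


Since mu = 1.3000 > 1, extinction prob q < 1.
Solve s = exp(mu*(s-1)) iteratively.
q = 0.5770

0.5770


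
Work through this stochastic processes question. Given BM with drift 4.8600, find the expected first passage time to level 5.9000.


Expected first passage time = a/mu
= 5.9000/4.8600
= 1.2140

1.2140


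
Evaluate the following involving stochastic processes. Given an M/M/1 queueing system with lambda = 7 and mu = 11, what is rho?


rho = lambda/mu
= 7/11
= 0.6364

0.6364


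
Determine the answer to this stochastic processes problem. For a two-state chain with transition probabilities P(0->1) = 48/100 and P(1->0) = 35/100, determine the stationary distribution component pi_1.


Stationary distribution: pi_0 = p10/(p01+p10), pi_1 = p01/(p01+p10)
p01 = 0.4800, p10 = 0.3500
pi_1 = 0.5783

0.5783


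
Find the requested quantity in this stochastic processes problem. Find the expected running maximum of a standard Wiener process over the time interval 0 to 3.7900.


E(max B(s)) = sqrt(2t/pi)
= sqrt(2*3.7900/pi)
= sqrt(2.4128)
= 1.5533

1.5533


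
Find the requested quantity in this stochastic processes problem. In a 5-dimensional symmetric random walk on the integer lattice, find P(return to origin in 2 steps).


P(return in 2 steps) = P(reverse first step) = 1/(2d)
= 1/10
= 0.1000

0.1000


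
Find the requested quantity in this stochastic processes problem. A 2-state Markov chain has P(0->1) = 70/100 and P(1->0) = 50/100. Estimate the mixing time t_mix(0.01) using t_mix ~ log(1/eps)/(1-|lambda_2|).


lambda_2 = |1 - p01 - p10| = |1 - 0.7000 - 0.5000| = 0.2000
t_mix ~ log(1/eps)/(1 - |lambda_2|)
= log(100)/(1 - 0.2000) = 4.6052/0.8000
= 5.7565

5.7565


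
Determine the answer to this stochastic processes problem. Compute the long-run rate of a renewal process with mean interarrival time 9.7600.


Long-run renewal rate = 1/E(X)
= 1/9.7600
= 0.1025

0.1025


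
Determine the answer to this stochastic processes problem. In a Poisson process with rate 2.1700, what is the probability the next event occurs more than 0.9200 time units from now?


P(X > t) = exp(-lambda * t)
= exp(-2.1700 * 0.9200)
= exp(-1.9964) = 0.1358

0.1358


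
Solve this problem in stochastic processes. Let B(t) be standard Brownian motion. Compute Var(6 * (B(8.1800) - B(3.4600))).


Var(alpha*(B(t)-B(s))) = alpha^2 * (t-s)
= 6^2 * (8.1800 - 3.4600)
= 36 * 4.7200
= 169.9200

169.9200


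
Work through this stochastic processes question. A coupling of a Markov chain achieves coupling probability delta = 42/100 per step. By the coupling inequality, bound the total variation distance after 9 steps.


TV distance bound <= (1-delta)^n
= (1 - 0.4200)^9
= 0.5800^9
= 0.0074

0.0074


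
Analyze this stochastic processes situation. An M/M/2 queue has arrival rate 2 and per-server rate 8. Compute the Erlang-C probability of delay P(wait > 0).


a = lambda/mu = 0.2500
rho = a/c = 0.1250
Erlang-C formula applied:
C(c,a) = 0.0278

0.0278


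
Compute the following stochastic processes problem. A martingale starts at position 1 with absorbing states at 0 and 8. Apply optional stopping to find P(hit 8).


By optional stopping theorem: E(M at tau) = M(0) = 1
P(hit 8)*8 + P(hit 0)*0 = 1
P(hit 8) = (1 - 0)/(8 - 0) = 1/8 = 0.1250

0.1250


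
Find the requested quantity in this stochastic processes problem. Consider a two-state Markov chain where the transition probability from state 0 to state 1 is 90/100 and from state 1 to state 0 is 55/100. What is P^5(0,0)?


Computing P^5 by matrix multiplication.
P = [[0.1000, 0.9000], [0.5500, 0.4500]]
After raising P to the power 5:
P^5(0,0) = 0.3679

0.3679


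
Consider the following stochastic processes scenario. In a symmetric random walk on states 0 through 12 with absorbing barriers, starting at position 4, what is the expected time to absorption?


For symmetric RW on 0,...,N with absorbing barriers, E(i) = i*(N-i)
E(4) = 4 * 8 = 32

32


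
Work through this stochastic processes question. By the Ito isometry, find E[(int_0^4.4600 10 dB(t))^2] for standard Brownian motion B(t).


By Ito isometry: E[(int f dB)^2] = int f^2 dt
= 10^2 * 4.4600
= 100 * 4.4600 = 446.0000

446.0000


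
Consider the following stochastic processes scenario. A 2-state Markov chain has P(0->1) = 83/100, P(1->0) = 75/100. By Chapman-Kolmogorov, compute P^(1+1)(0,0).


P^2 = P^1 * P^1
Computing via matrix multiplication of the transition matrix.
Entry (0,0) of P^2 = 0.6514

0.6514


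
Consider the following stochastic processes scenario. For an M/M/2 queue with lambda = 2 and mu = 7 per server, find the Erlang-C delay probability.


a = lambda/mu = 0.2857
rho = a/c = 0.1429
Erlang-C formula applied:
C(c,a) = 0.0357

0.0357


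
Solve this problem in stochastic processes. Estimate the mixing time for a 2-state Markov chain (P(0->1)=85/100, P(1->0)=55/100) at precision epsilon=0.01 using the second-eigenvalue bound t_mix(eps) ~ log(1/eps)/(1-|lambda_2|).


lambda_2 = |1 - p01 - p10| = |1 - 0.8500 - 0.5500| = 0.4000
t_mix ~ log(1/eps)/(1 - |lambda_2|)
= log(100)/(1 - 0.4000) = 4.6052/0.6000
= 7.6753

7.6753


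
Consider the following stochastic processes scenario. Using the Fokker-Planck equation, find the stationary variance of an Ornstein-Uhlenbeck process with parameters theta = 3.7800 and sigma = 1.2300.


Stationary variance = sigma^2 / (2*theta)
= 1.2300^2 / (2*3.7800)
= 1.5129 / 7.5600
= 0.2001

0.2001


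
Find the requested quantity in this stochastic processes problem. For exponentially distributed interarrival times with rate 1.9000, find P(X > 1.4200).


P(X > t) = exp(-lambda * t)
= exp(-1.9000 * 1.4200)
= exp(-2.6980) = 0.0673

0.0673


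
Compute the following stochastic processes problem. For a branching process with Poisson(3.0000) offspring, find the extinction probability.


Since mu = 3.0000 > 1, extinction prob q < 1.
Solve s = exp(mu*(s-1)) iteratively.
q = 0.0595

0.0595


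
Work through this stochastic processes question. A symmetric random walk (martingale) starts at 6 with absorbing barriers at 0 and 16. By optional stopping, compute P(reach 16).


By optional stopping theorem: E(M at tau) = M(0) = 6
P(hit 16)*16 + P(hit 0)*0 = 6
P(hit 16) = (6 - 0)/(16 - 0) = 3/8 = 0.3750

0.3750


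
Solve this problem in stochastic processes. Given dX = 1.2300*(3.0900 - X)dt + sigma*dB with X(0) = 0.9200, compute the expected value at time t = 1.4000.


E[X(t)] = mu + (X(0) - mu)*exp(-theta*t)
= 3.0900 + (0.9200 - 3.0900)*exp(-1.2300*1.4000)
= 3.0900 + -2.1700 * 0.1787
= 2.7022

2.7022


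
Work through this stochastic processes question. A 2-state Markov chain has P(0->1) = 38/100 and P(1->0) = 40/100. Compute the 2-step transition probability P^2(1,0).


Computing P^2 by matrix multiplication.
P = [[0.6200, 0.3800], [0.4000, 0.6000]]
After raising P to the power 2:
P^2(1,0) = 0.4880

0.4880


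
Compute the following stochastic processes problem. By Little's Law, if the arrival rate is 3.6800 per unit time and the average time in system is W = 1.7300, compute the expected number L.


Little's Law: L = lambda * W
= 3.6800 * 1.7300
= 6.3664

6.3664


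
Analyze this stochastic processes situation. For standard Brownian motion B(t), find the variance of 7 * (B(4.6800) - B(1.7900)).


Var(alpha*(B(t)-B(s))) = alpha^2 * (t-s)
= 7^2 * (4.6800 - 1.7900)
= 49 * 2.8900
= 141.6100

141.6100


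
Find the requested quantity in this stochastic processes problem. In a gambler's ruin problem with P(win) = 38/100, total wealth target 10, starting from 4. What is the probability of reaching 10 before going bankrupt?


Gambler's ruin formula:
r = q/p = 0.6200/0.3800 = 1.6316
P(win) = (1 - r^i)/(1 - r^N)
= (1 - 1.6316^4)/(1 - 1.6316^10)
= 0.0459

0.0459


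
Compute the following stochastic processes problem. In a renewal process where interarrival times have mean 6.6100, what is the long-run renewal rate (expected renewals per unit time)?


Long-run renewal rate = 1/E(X)
= 1/6.6100
= 0.1513

0.1513


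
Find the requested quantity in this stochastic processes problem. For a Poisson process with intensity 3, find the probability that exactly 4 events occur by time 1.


P(N(t)=k) = (lambda*t)^k * exp(-lambda*t) / k!
lambda*t = 3
= 3^4 * exp(-3) / 4!
= 81 * 0.0498 / 24
= 0.1680

0.1680


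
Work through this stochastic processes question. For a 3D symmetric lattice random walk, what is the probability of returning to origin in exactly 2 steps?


P(return in 2 steps) = P(reverse first step) = 1/(2d)
= 1/6
= 0.1667

0.1667


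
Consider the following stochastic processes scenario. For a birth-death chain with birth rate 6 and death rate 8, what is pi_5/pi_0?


For birth-death process, pi_n/pi_0 = (lambda/mu)^n
= (6/8)^5
= 0.2373

0.2373


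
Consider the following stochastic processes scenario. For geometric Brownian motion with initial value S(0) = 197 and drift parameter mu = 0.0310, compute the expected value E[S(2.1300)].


E[S(t)] = S(0) * exp(mu * t)
= 197 * exp(0.0310 * 2.1300)
= 197 * 1.0683
= 210.4470

210.4470


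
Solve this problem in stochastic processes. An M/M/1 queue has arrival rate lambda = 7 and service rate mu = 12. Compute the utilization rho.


rho = lambda/mu
= 7/12
= 0.5833

0.5833


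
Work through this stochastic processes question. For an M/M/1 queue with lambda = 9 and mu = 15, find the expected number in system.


rho = 9/15 = 0.6000
L = rho/(1-rho)
= 0.6000/0.4000
= 1.5000

1.5000


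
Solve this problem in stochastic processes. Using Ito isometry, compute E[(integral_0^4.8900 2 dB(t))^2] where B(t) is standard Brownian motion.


By Ito isometry: E[(int f dB)^2] = int f^2 dt
= 2^2 * 4.8900
= 4 * 4.8900 = 19.5600

19.5600


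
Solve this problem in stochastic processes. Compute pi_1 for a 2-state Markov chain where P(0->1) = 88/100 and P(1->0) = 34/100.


Stationary distribution: pi_0 = p10/(p01+p10), pi_1 = p01/(p01+p10)
p01 = 0.8800, p10 = 0.3400
pi_1 = 0.7213

0.7213


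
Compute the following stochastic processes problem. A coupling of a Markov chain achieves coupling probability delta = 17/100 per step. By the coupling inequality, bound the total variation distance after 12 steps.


TV distance bound <= (1-delta)^n
= (1 - 0.1700)^12
= 0.8300^12
= 0.1069

0.1069


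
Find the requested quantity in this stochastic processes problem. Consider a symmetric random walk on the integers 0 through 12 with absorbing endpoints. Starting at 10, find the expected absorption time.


For symmetric RW on 0,...,N with absorbing barriers, E(i) = i*(N-i)
E(10) = 10 * 2 = 20

20


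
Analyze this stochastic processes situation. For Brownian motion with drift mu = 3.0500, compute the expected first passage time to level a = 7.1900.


Expected first passage time = a/mu
= 7.1900/3.0500
= 2.3574

2.3574


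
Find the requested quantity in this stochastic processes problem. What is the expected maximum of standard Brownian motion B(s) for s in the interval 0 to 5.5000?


E(max B(s)) = sqrt(2t/pi)
= sqrt(2*5.5000/pi)
= sqrt(3.5014)
= 1.8712

1.8712


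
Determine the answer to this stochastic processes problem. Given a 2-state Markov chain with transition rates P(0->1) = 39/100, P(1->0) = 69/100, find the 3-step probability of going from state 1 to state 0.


Computing P^3 by matrix multiplication.
P = [[0.6100, 0.3900], [0.6900, 0.3100]]
After raising P to the power 3:
P^3(1,0) = 0.6392

0.6392


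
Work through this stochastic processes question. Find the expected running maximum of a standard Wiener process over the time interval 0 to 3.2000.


E(max B(s)) = sqrt(2t/pi)
= sqrt(2*3.2000/pi)
= sqrt(2.0372)
= 1.4273

1.4273


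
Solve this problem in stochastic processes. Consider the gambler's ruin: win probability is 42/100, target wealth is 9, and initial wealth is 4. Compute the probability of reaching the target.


Gambler's ruin formula:
r = q/p = 0.5800/0.4200 = 1.3810
P(win) = (1 - r^i)/(1 - r^N)
= (1 - 1.3810^4)/(1 - 1.3810^9)
= 0.1527

0.1527


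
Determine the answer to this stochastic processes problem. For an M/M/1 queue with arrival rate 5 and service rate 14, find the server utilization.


rho = lambda/mu
= 5/14
= 0.3571

0.3571


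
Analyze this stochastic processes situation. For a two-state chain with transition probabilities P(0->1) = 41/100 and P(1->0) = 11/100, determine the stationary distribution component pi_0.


Stationary distribution: pi_0 = p10/(p01+p10), pi_1 = p01/(p01+p10)
p01 = 0.4100, p10 = 0.1100
pi_0 = 0.2115

0.2115


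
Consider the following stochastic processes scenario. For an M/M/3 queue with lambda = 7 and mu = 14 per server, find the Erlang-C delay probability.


a = lambda/mu = 0.5000
rho = a/c = 0.1667
Erlang-C formula applied:
C(c,a) = 0.0152

0.0152


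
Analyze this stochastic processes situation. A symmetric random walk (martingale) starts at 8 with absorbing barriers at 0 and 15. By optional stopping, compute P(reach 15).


By optional stopping theorem: E(M at tau) = M(0) = 8
P(hit 15)*15 + P(hit 0)*0 = 8
P(hit 15) = (8 - 0)/(15 - 0) = 8/15 = 0.5333

0.5333


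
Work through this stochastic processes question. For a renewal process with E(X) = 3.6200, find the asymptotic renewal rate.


Long-run renewal rate = 1/E(X)
= 1/3.6200
= 0.2762

0.2762


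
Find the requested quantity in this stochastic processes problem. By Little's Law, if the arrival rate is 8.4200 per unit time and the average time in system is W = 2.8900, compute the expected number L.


Little's Law: L = lambda * W
= 8.4200 * 2.8900
= 24.3338

24.3338


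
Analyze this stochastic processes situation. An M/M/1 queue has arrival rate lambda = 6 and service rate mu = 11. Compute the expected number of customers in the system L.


rho = 6/11 = 0.5455
L = rho/(1-rho)
= 0.5455/0.4545
= 1.2000

1.2000


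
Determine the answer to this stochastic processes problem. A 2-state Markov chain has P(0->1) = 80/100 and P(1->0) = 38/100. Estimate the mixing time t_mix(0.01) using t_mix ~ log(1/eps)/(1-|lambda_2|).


lambda_2 = |1 - p01 - p10| = |1 - 0.8000 - 0.3800| = 0.1800
t_mix ~ log(1/eps)/(1 - |lambda_2|)
= log(100)/(1 - 0.1800) = 4.6052/0.8200
= 5.6161

5.6161


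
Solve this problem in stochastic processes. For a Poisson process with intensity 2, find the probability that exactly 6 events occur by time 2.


P(N(t)=k) = (lambda*t)^k * exp(-lambda*t) / k!
lambda*t = 4
= 4^6 * exp(-4) / 6!
= 4096 * 0.0183 / 720
= 0.1042

0.1042


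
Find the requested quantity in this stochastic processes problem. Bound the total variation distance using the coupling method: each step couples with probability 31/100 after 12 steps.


TV distance bound <= (1-delta)^n
= (1 - 0.3100)^12
= 0.6900^12
= 0.0116

0.0116
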